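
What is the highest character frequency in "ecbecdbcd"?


Input: ecbecdbcd
Character counts:
  'b': 2
  'c': 3
  'd': 2
  'e': 2
Maximum frequency: 3

3


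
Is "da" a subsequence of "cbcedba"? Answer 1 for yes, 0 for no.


Check if "da" is a subsequence of "cbcedba"
Greedy scan:
  Position 0 ('c'): no match needed
  Position 1 ('b'): no match needed
  Position 2 ('c'): no match needed
  Position 3 ('e'): no match needed
  Position 4 ('d'): matches sub[0] = 'd'
  Position 5 ('b'): no match needed
  Position 6 ('a'): matches sub[1] = 'a'
All 2 characters matched => is a subsequence

1


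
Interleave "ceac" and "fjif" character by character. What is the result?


Interleaving "ceac" and "fjif":
  Position 0: 'c' from first, 'f' from second => "cf"
  Position 1: 'e' from first, 'j' from second => "ej"
  Position 2: 'a' from first, 'i' from second => "ai"
  Position 3: 'c' from first, 'f' from second => "cf"
Result: cfejaicf

cfejaicf


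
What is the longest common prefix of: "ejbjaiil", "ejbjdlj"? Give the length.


Words: ejbjaiil, ejbjdlj
  Position 0: all 'e' => match
  Position 1: all 'j' => match
  Position 2: all 'b' => match
  Position 3: all 'j' => match
  Position 4: ('a', 'd') => mismatch, stop
LCP = "ejbj" (length 4)

4


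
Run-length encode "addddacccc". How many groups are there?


Input: addddacccc
Scanning for consecutive runs:
  Group 1: 'a' x 1 (positions 0-0)
  Group 2: 'd' x 4 (positions 1-4)
  Group 3: 'a' x 1 (positions 5-5)
  Group 4: 'c' x 4 (positions 6-9)
Total groups: 4

4


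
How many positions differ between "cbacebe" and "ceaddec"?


Comparing "cbacebe" and "ceaddec" position by position:
  Position 0: 'c' vs 'c' => same
  Position 1: 'b' vs 'e' => DIFFER
  Position 2: 'a' vs 'a' => same
  Position 3: 'c' vs 'd' => DIFFER
  Position 4: 'e' vs 'd' => DIFFER
  Position 5: 'b' vs 'e' => DIFFER
  Position 6: 'e' vs 'c' => DIFFER
Positions that differ: 5

5


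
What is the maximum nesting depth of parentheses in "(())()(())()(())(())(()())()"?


Input: "(())()(())()(())(())(()())()"
Tracking depth:
  Position 0 '(': depth becomes 1
  Position 1 '(': depth becomes 2
  Position 2 ')': depth becomes 1
  Position 3 ')': depth becomes 0
  Position 4 '(': depth becomes 1
  Position 5 ')': depth becomes 0
  Position 6 '(': depth becomes 1
  Position 7 '(': depth becomes 2
  Position 8 ')': depth becomes 1
  Position 9 ')': depth becomes 0
  Position 10 '(': depth becomes 1
  Position 11 ')': depth becomes 0
  Position 12 '(': depth becomes 1
  Position 13 '(': depth becomes 2
  Position 14 ')': depth becomes 1
  Position 15 ')': depth becomes 0
  Position 16 '(': depth becomes 1
  Position 17 '(': depth becomes 2
  Position 18 ')': depth becomes 1
  Position 19 ')': depth becomes 0
  Position 20 '(': depth becomes 1
  Position 21 '(': depth becomes 2
  Position 22 ')': depth becomes 1
  Position 23 '(': depth becomes 2
  Position 24 ')': depth becomes 1
  Position 25 ')': depth becomes 0
  Position 26 '(': depth becomes 1
  Position 27 ')': depth becomes 0
Maximum depth reached: 2

2


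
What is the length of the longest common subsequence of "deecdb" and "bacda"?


LCS of "deecdb" and "bacda"
DP table:
           b    a    c    d    a
      0    0    0    0    0    0
  d   0    0    0    0    1    1
  e   0    0    0    0    1    1
  e   0    0    0    0    1    1
  c   0    0    0    1    1    1
  d   0    0    0    1    2    2
  b   0    1    1    1    2    2
LCS length = dp[6][5] = 2

2


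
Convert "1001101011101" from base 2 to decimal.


Input: "1001101011101" in base 2
Positional expansion:
  Digit '1' (value 1) x 2^12 = 4096
  Digit '0' (value 0) x 2^11 = 0
  Digit '0' (value 0) x 2^10 = 0
  Digit '1' (value 1) x 2^9 = 512
  Digit '1' (value 1) x 2^8 = 256
  Digit '0' (value 0) x 2^7 = 0
  Digit '1' (value 1) x 2^6 = 64
  Digit '0' (value 0) x 2^5 = 0
  Digit '1' (value 1) x 2^4 = 16
  Digit '1' (value 1) x 2^3 = 8
  Digit '1' (value 1) x 2^2 = 4
  Digit '0' (value 0) x 2^1 = 0
  Digit '1' (value 1) x 2^0 = 1
Sum = 4957

4957


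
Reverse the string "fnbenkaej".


Input: fnbenkaej
Reading characters right to left:
  Position 8: 'j'
  Position 7: 'e'
  Position 6: 'a'
  Position 5: 'k'
  Position 4: 'n'
  Position 3: 'e'
  Position 2: 'b'
  Position 1: 'n'
  Position 0: 'f'
Reversed: jeaknebnf

jeaknebnf


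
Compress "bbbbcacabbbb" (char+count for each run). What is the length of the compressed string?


Input: bbbbcacabbbb
Runs:
  'b' x 4 => "b4"
  'c' x 1 => "c1"
  'a' x 1 => "a1"
  'c' x 1 => "c1"
  'a' x 1 => "a1"
  'b' x 4 => "b4"
Compressed: "b4c1a1c1a1b4"
Compressed length: 12

12


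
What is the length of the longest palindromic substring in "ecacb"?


Input: "ecacb"
Checking substrings for palindromes:
  [1:4] "cac" (len 3) => palindrome
Longest palindromic substring: "cac" with length 3

3


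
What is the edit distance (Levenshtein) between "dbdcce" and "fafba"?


Computing edit distance: "dbdcce" -> "fafba"
DP table:
           f    a    f    b    a
      0    1    2    3    4    5
  d   1    1    2    3    4    5
  b   2    2    2    3    3    4
  d   3    3    3    3    4    4
  c   4    4    4    4    4    5
  c   5    5    5    5    5    5
  e   6    6    6    6    6    6
Edit distance = dp[6][5] = 6

6


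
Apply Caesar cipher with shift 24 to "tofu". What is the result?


Caesar cipher: shift "tofu" by 24
  't' (pos 19) + 24 = pos 17 = 'r'
  'o' (pos 14) + 24 = pos 12 = 'm'
  'f' (pos 5) + 24 = pos 3 = 'd'
  'u' (pos 20) + 24 = pos 18 = 's'
Result: rmds

rmds


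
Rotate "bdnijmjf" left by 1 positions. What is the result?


Input: "bdnijmjf", rotate left by 1
First 1 characters: "b"
Remaining characters: "dnijmjf"
Concatenate remaining + first: "dnijmjf" + "b" = "dnijmjfb"

dnijmjfb


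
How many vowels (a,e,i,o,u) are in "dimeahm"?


Input: dimeahm
Checking each character:
  'd' at position 0: consonant
  'i' at position 1: vowel (running total: 1)
  'm' at position 2: consonant
  'e' at position 3: vowel (running total: 2)
  'a' at position 4: vowel (running total: 3)
  'h' at position 5: consonant
  'm' at position 6: consonant
Total vowels: 3

3


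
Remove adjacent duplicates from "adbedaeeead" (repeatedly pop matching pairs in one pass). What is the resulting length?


Input: adbedaeeead
Stack-based adjacent duplicate removal:
  Read 'a': push. Stack: a
  Read 'd': push. Stack: ad
  Read 'b': push. Stack: adb
  Read 'e': push. Stack: adbe
  Read 'd': push. Stack: adbed
  Read 'a': push. Stack: adbeda
  Read 'e': push. Stack: adbedae
  Read 'e': matches stack top 'e' => pop. Stack: adbeda
  Read 'e': push. Stack: adbedae
  Read 'a': push. Stack: adbedaea
  Read 'd': push. Stack: adbedaead
Final stack: "adbedaead" (length 9)

9


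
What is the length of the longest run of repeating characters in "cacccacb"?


Input: "cacccacb"
Scanning for longest run:
  Position 1 ('a'): new char, reset run to 1
  Position 2 ('c'): new char, reset run to 1
  Position 3 ('c'): continues run of 'c', length=2
  Position 4 ('c'): continues run of 'c', length=3
  Position 5 ('a'): new char, reset run to 1
  Position 6 ('c'): new char, reset run to 1
  Position 7 ('b'): new char, reset run to 1
Longest run: 'c' with length 3

3


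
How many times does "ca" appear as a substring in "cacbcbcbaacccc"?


Searching for "ca" in "cacbcbcbaacccc"
Scanning each position:
  Position 0: "ca" => MATCH
  Position 1: "ac" => no
  Position 2: "cb" => no
  Position 3: "bc" => no
  Position 4: "cb" => no
  Position 5: "bc" => no
  Position 6: "cb" => no
  Position 7: "ba" => no
  Position 8: "aa" => no
  Position 9: "ac" => no
  Position 10: "cc" => no
  Position 11: "cc" => no
  Position 12: "cc" => no
Total occurrences: 1

1


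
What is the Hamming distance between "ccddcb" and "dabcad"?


Comparing "ccddcb" and "dabcad" position by position:
  Position 0: 'c' vs 'd' => differ
  Position 1: 'c' vs 'a' => differ
  Position 2: 'd' vs 'b' => differ
  Position 3: 'd' vs 'c' => differ
  Position 4: 'c' vs 'a' => differ
  Position 5: 'b' vs 'd' => differ
Total differences (Hamming distance): 6

6


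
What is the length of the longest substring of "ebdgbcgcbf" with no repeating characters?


Input: "ebdgbcgcbf"
Sliding window (track last position of each char):
  Position 0 ('e'): window [0,0] length 1 -- new best
  Position 1 ('b'): window [0,1] length 2 -- new best
  Position 2 ('d'): window [0,2] length 3 -- new best
  Position 3 ('g'): window [0,3] length 4 -- new best
  Position 4 ('b'): repeat (last at 1), move window start to 2
  Position 4 ('b'): window [2,4] length 3
  Position 5 ('c'): window [2,5] length 4
  Position 6 ('g'): repeat (last at 3), move window start to 4
  Position 6 ('g'): window [4,6] length 3
  Position 7 ('c'): repeat (last at 5), move window start to 6
  Position 7 ('c'): window [6,7] length 2
  Position 8 ('b'): window [6,8] length 3
  Position 9 ('f'): window [6,9] length 4
Longest substring with no repeats: "ebdg" with length 4

4


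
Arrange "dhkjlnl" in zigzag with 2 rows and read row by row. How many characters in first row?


Zigzag "dhkjlnl" into 2 rows:
Placing characters:
  'd' => row 0
  'h' => row 1
  'k' => row 0
  'j' => row 1
  'l' => row 0
  'n' => row 1
  'l' => row 0
Rows:
  Row 0: "dkll"
  Row 1: "hjn"
First row length: 4

4


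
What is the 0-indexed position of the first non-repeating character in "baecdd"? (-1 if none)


Input: baecdd
Character frequencies:
  'a': 1
  'b': 1
  'c': 1
  'd': 2
  'e': 1
Scanning left to right for freq == 1:
  Position 0 ('b'): unique! => answer = 0

0


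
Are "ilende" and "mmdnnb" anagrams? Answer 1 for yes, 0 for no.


Strings: "ilende", "mmdnnb"
Sorted first:  deeiln
Sorted second: bdmmnn
Differ at position 0: 'd' vs 'b' => not anagrams

0


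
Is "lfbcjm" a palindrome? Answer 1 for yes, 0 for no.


Input: lfbcjm
Reversed: mjcbfl
  Compare pos 0 ('l') with pos 5 ('m'): MISMATCH
  Compare pos 1 ('f') with pos 4 ('j'): MISMATCH
  Compare pos 2 ('b') with pos 3 ('c'): MISMATCH
Result: not a palindrome

0


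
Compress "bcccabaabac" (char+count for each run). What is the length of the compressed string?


Input: bcccabaabac
Runs:
  'b' x 1 => "b1"
  'c' x 3 => "c3"
  'a' x 1 => "a1"
  'b' x 1 => "b1"
  'a' x 2 => "a2"
  'b' x 1 => "b1"
  'a' x 1 => "a1"
  'c' x 1 => "c1"
Compressed: "b1c3a1b1a2b1a1c1"
Compressed length: 16

16


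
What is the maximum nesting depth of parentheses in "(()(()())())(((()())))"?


Input: "(()(()())())(((()())))"
Tracking depth:
  Position 0 '(': depth becomes 1
  Position 1 '(': depth becomes 2
  Position 2 ')': depth becomes 1
  Position 3 '(': depth becomes 2
  Position 4 '(': depth becomes 3
  Position 5 ')': depth becomes 2
  Position 6 '(': depth becomes 3
  Position 7 ')': depth becomes 2
  Position 8 ')': depth becomes 1
  Position 9 '(': depth becomes 2
  Position 10 ')': depth becomes 1
  Position 11 ')': depth becomes 0
  Position 12 '(': depth becomes 1
  Position 13 '(': depth becomes 2
  Position 14 '(': depth becomes 3
  Position 15 '(': depth becomes 4
  Position 16 ')': depth becomes 3
  Position 17 '(': depth becomes 4
  Position 18 ')': depth becomes 3
  Position 19 ')': depth becomes 2
  Position 20 ')': depth becomes 1
  Position 21 ')': depth becomes 0
Maximum depth reached: 4

4


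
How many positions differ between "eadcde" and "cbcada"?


Comparing "eadcde" and "cbcada" position by position:
  Position 0: 'e' vs 'c' => DIFFER
  Position 1: 'a' vs 'b' => DIFFER
  Position 2: 'd' vs 'c' => DIFFER
  Position 3: 'c' vs 'a' => DIFFER
  Position 4: 'd' vs 'd' => same
  Position 5: 'e' vs 'a' => DIFFER
Positions that differ: 5

5


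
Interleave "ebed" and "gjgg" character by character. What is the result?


Interleaving "ebed" and "gjgg":
  Position 0: 'e' from first, 'g' from second => "eg"
  Position 1: 'b' from first, 'j' from second => "bj"
  Position 2: 'e' from first, 'g' from second => "eg"
  Position 3: 'd' from first, 'g' from second => "dg"
Result: egbjegdg

egbjegdg


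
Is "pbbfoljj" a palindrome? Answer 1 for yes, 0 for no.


Input: pbbfoljj
Reversed: jjlofbbp
  Compare pos 0 ('p') with pos 7 ('j'): MISMATCH
  Compare pos 1 ('b') with pos 6 ('j'): MISMATCH
  Compare pos 2 ('b') with pos 5 ('l'): MISMATCH
  Compare pos 3 ('f') with pos 4 ('o'): MISMATCH
Result: not a palindrome

0


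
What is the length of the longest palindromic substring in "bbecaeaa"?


Input: "bbecaeaa"
Checking substrings for palindromes:
  [4:7] "aea" (len 3) => palindrome
  [0:2] "bb" (len 2) => palindrome
  [6:8] "aa" (len 2) => palindrome
Longest palindromic substring: "aea" with length 3

3


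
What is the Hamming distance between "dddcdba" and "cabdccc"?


Comparing "dddcdba" and "cabdccc" position by position:
  Position 0: 'd' vs 'c' => differ
  Position 1: 'd' vs 'a' => differ
  Position 2: 'd' vs 'b' => differ
  Position 3: 'c' vs 'd' => differ
  Position 4: 'd' vs 'c' => differ
  Position 5: 'b' vs 'c' => differ
  Position 6: 'a' vs 'c' => differ
Total differences (Hamming distance): 7

7


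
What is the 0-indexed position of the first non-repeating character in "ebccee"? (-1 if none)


Input: ebccee
Character frequencies:
  'b': 1
  'c': 2
  'e': 3
Scanning left to right for freq == 1:
  Position 0 ('e'): freq=3, skip
  Position 1 ('b'): unique! => answer = 1

1


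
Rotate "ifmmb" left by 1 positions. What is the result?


Input: "ifmmb", rotate left by 1
First 1 characters: "i"
Remaining characters: "fmmb"
Concatenate remaining + first: "fmmb" + "i" = "fmmbi"

fmmbi


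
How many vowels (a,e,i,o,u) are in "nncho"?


Input: nncho
Checking each character:
  'n' at position 0: consonant
  'n' at position 1: consonant
  'c' at position 2: consonant
  'h' at position 3: consonant
  'o' at position 4: vowel (running total: 1)
Total vowels: 1

1


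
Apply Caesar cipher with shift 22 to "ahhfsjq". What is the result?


Caesar cipher: shift "ahhfsjq" by 22
  'a' (pos 0) + 22 = pos 22 = 'w'
  'h' (pos 7) + 22 = pos 3 = 'd'
  'h' (pos 7) + 22 = pos 3 = 'd'
  'f' (pos 5) + 22 = pos 1 = 'b'
  's' (pos 18) + 22 = pos 14 = 'o'
  'j' (pos 9) + 22 = pos 5 = 'f'
  'q' (pos 16) + 22 = pos 12 = 'm'
Result: wddbofm

wddbofm


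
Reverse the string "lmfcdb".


Input: lmfcdb
Reading characters right to left:
  Position 5: 'b'
  Position 4: 'd'
  Position 3: 'c'
  Position 2: 'f'
  Position 1: 'm'
  Position 0: 'l'
Reversed: bdcfml

bdcfml


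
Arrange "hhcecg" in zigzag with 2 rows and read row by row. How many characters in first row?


Zigzag "hhcecg" into 2 rows:
Placing characters:
  'h' => row 0
  'h' => row 1
  'c' => row 0
  'e' => row 1
  'c' => row 0
  'g' => row 1
Rows:
  Row 0: "hcc"
  Row 1: "heg"
First row length: 3

3


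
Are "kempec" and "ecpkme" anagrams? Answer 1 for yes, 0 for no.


Strings: "kempec", "ecpkme"
Sorted first:  ceekmp
Sorted second: ceekmp
Sorted forms match => anagrams

1


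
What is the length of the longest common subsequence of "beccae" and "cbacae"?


LCS of "beccae" and "cbacae"
DP table:
           c    b    a    c    a    e
      0    0    0    0    0    0    0
  b   0    0    1    1    1    1    1
  e   0    0    1    1    1    1    2
  c   0    1    1    1    2    2    2
  c   0    1    1    1    2    2    2
  a   0    1    1    2    2    3    3
  e   0    1    1    2    2    3    4
LCS length = dp[6][6] = 4

4


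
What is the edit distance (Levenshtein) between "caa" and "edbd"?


Computing edit distance: "caa" -> "edbd"
DP table:
           e    d    b    d
      0    1    2    3    4
  c   1    1    2    3    4
  a   2    2    2    3    4
  a   3    3    3    3    4
Edit distance = dp[3][4] = 4

4


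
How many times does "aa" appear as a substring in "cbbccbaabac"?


Searching for "aa" in "cbbccbaabac"
Scanning each position:
  Position 0: "cb" => no
  Position 1: "bb" => no
  Position 2: "bc" => no
  Position 3: "cc" => no
  Position 4: "cb" => no
  Position 5: "ba" => no
  Position 6: "aa" => MATCH
  Position 7: "ab" => no
  Position 8: "ba" => no
  Position 9: "ac" => no
Total occurrences: 1

1


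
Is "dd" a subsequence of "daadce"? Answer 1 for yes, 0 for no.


Check if "dd" is a subsequence of "daadce"
Greedy scan:
  Position 0 ('d'): matches sub[0] = 'd'
  Position 1 ('a'): no match needed
  Position 2 ('a'): no match needed
  Position 3 ('d'): matches sub[1] = 'd'
  Position 4 ('c'): no match needed
  Position 5 ('e'): no match needed
All 2 characters matched => is a subsequence

1


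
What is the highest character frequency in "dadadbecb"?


Input: dadadbecb
Character counts:
  'a': 2
  'b': 2
  'c': 1
  'd': 3
  'e': 1
Maximum frequency: 3

3


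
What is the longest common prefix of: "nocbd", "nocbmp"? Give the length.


Words: nocbd, nocbmp
  Position 0: all 'n' => match
  Position 1: all 'o' => match
  Position 2: all 'c' => match
  Position 3: all 'b' => match
  Position 4: ('d', 'm') => mismatch, stop
LCP = "nocb" (length 4)

4


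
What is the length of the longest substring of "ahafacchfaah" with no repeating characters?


Input: "ahafacchfaah"
Sliding window (track last position of each char):
  Position 0 ('a'): window [0,0] length 1 -- new best
  Position 1 ('h'): window [0,1] length 2 -- new best
  Position 2 ('a'): repeat (last at 0), move window start to 1
  Position 2 ('a'): window [1,2] length 2
  Position 3 ('f'): window [1,3] length 3 -- new best
  Position 4 ('a'): repeat (last at 2), move window start to 3
  Position 4 ('a'): window [3,4] length 2
  Position 5 ('c'): window [3,5] length 3
  Position 6 ('c'): repeat (last at 5), move window start to 6
  Position 6 ('c'): window [6,6] length 1
  Position 7 ('h'): window [6,7] length 2
  Position 8 ('f'): window [6,8] length 3
  Position 9 ('a'): window [6,9] length 4 -- new best
  Position 10 ('a'): repeat (last at 9), move window start to 10
  Position 10 ('a'): window [10,10] length 1
  Position 11 ('h'): window [10,11] length 2
Longest substring with no repeats: "chfa" with length 4

4


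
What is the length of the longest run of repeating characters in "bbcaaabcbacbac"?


Input: "bbcaaabcbacbac"
Scanning for longest run:
  Position 1 ('b'): continues run of 'b', length=2
  Position 2 ('c'): new char, reset run to 1
  Position 3 ('a'): new char, reset run to 1
  Position 4 ('a'): continues run of 'a', length=2
  Position 5 ('a'): continues run of 'a', length=3
  Position 6 ('b'): new char, reset run to 1
  Position 7 ('c'): new char, reset run to 1
  Position 8 ('b'): new char, reset run to 1
  Position 9 ('a'): new char, reset run to 1
  Position 10 ('c'): new char, reset run to 1
  Position 11 ('b'): new char, reset run to 1
  Position 12 ('a'): new char, reset run to 1
  Position 13 ('c'): new char, reset run to 1
Longest run: 'a' with length 3

3


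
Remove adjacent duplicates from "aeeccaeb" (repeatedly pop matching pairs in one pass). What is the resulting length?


Input: aeeccaeb
Stack-based adjacent duplicate removal:
  Read 'a': push. Stack: a
  Read 'e': push. Stack: ae
  Read 'e': matches stack top 'e' => pop. Stack: a
  Read 'c': push. Stack: ac
  Read 'c': matches stack top 'c' => pop. Stack: a
  Read 'a': matches stack top 'a' => pop. Stack: (empty)
  Read 'e': push. Stack: e
  Read 'b': push. Stack: eb
Final stack: "eb" (length 2)

2


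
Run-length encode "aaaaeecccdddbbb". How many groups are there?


Input: aaaaeecccdddbbb
Scanning for consecutive runs:
  Group 1: 'a' x 4 (positions 0-3)
  Group 2: 'e' x 2 (positions 4-5)
  Group 3: 'c' x 3 (positions 6-8)
  Group 4: 'd' x 3 (positions 9-11)
  Group 5: 'b' x 3 (positions 12-14)
Total groups: 5

5


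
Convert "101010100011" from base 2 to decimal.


Input: "101010100011" in base 2
Positional expansion:
  Digit '1' (value 1) x 2^11 = 2048
  Digit '0' (value 0) x 2^10 = 0
  Digit '1' (value 1) x 2^9 = 512
  Digit '0' (value 0) x 2^8 = 0
  Digit '1' (value 1) x 2^7 = 128
  Digit '0' (value 0) x 2^6 = 0
  Digit '1' (value 1) x 2^5 = 32
  Digit '0' (value 0) x 2^4 = 0
  Digit '0' (value 0) x 2^3 = 0
  Digit '0' (value 0) x 2^2 = 0
  Digit '1' (value 1) x 2^1 = 2
  Digit '1' (value 1) x 2^0 = 1
Sum = 2723

2723


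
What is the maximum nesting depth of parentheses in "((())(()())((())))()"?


Input: "((())(()())((())))()"
Tracking depth:
  Position 0 '(': depth becomes 1
  Position 1 '(': depth becomes 2
  Position 2 '(': depth becomes 3
  Position 3 ')': depth becomes 2
  Position 4 ')': depth becomes 1
  Position 5 '(': depth becomes 2
  Position 6 '(': depth becomes 3
  Position 7 ')': depth becomes 2
  Position 8 '(': depth becomes 3
  Position 9 ')': depth becomes 2
  Position 10 ')': depth becomes 1
  Position 11 '(': depth becomes 2
  Position 12 '(': depth becomes 3
  Position 13 '(': depth becomes 4
  Position 14 ')': depth becomes 3
  Position 15 ')': depth becomes 2
  Position 16 ')': depth becomes 1
  Position 17 ')': depth becomes 0
  Position 18 '(': depth becomes 1
  Position 19 ')': depth becomes 0
Maximum depth reached: 4

4


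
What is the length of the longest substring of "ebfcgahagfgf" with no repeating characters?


Input: "ebfcgahagfgf"
Sliding window (track last position of each char):
  Position 0 ('e'): window [0,0] length 1 -- new best
  Position 1 ('b'): window [0,1] length 2 -- new best
  Position 2 ('f'): window [0,2] length 3 -- new best
  Position 3 ('c'): window [0,3] length 4 -- new best
  Position 4 ('g'): window [0,4] length 5 -- new best
  Position 5 ('a'): window [0,5] length 6 -- new best
  Position 6 ('h'): window [0,6] length 7 -- new best
  Position 7 ('a'): repeat (last at 5), move window start to 6
  Position 7 ('a'): window [6,7] length 2
  Position 8 ('g'): window [6,8] length 3
  Position 9 ('f'): window [6,9] length 4
  Position 10 ('g'): repeat (last at 8), move window start to 9
  Position 10 ('g'): window [9,10] length 2
  Position 11 ('f'): repeat (last at 9), move window start to 10
  Position 11 ('f'): window [10,11] length 2
Longest substring with no repeats: "ebfcgah" with length 7

7


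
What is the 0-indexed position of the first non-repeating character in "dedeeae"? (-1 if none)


Input: dedeeae
Character frequencies:
  'a': 1
  'd': 2
  'e': 4
Scanning left to right for freq == 1:
  Position 0 ('d'): freq=2, skip
  Position 1 ('e'): freq=4, skip
  Position 2 ('d'): freq=2, skip
  Position 3 ('e'): freq=4, skip
  Position 4 ('e'): freq=4, skip
  Position 5 ('a'): unique! => answer = 5

5


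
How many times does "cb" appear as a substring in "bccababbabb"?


Searching for "cb" in "bccababbabb"
Scanning each position:
  Position 0: "bc" => no
  Position 1: "cc" => no
  Position 2: "ca" => no
  Position 3: "ab" => no
  Position 4: "ba" => no
  Position 5: "ab" => no
  Position 6: "bb" => no
  Position 7: "ba" => no
  Position 8: "ab" => no
  Position 9: "bb" => no
Total occurrences: 0

0


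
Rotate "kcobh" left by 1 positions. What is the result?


Input: "kcobh", rotate left by 1
First 1 characters: "k"
Remaining characters: "cobh"
Concatenate remaining + first: "cobh" + "k" = "cobhk"

cobhk


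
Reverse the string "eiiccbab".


Input: eiiccbab
Reading characters right to left:
  Position 7: 'b'
  Position 6: 'a'
  Position 5: 'b'
  Position 4: 'c'
  Position 3: 'c'
  Position 2: 'i'
  Position 1: 'i'
  Position 0: 'e'
Reversed: babcciie

babcciie


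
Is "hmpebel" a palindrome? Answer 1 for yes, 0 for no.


Input: hmpebel
Reversed: lebepmh
  Compare pos 0 ('h') with pos 6 ('l'): MISMATCH
  Compare pos 1 ('m') with pos 5 ('e'): MISMATCH
  Compare pos 2 ('p') with pos 4 ('b'): MISMATCH
Result: not a palindrome

0


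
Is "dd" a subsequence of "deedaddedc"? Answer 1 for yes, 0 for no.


Check if "dd" is a subsequence of "deedaddedc"
Greedy scan:
  Position 0 ('d'): matches sub[0] = 'd'
  Position 1 ('e'): no match needed
  Position 2 ('e'): no match needed
  Position 3 ('d'): matches sub[1] = 'd'
  Position 4 ('a'): no match needed
  Position 5 ('d'): no match needed
  Position 6 ('d'): no match needed
  Position 7 ('e'): no match needed
  Position 8 ('d'): no match needed
  Position 9 ('c'): no match needed
All 2 characters matched => is a subsequence

1


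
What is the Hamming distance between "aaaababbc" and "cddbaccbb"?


Comparing "aaaababbc" and "cddbaccbb" position by position:
  Position 0: 'a' vs 'c' => differ
  Position 1: 'a' vs 'd' => differ
  Position 2: 'a' vs 'd' => differ
  Position 3: 'a' vs 'b' => differ
  Position 4: 'b' vs 'a' => differ
  Position 5: 'a' vs 'c' => differ
  Position 6: 'b' vs 'c' => differ
  Position 7: 'b' vs 'b' => same
  Position 8: 'c' vs 'b' => differ
Total differences (Hamming distance): 8

8


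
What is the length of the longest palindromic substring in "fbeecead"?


Input: "fbeecead"
Checking substrings for palindromes:
  [3:6] "ece" (len 3) => palindrome
  [2:4] "ee" (len 2) => palindrome
Longest palindromic substring: "ece" with length 3

3


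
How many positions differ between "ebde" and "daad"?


Comparing "ebde" and "daad" position by position:
  Position 0: 'e' vs 'd' => DIFFER
  Position 1: 'b' vs 'a' => DIFFER
  Position 2: 'd' vs 'a' => DIFFER
  Position 3: 'e' vs 'd' => DIFFER
Positions that differ: 4

4


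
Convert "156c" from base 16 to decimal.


Input: "156c" in base 16
Positional expansion:
  Digit '1' (value 1) x 16^3 = 4096
  Digit '5' (value 5) x 16^2 = 1280
  Digit '6' (value 6) x 16^1 = 96
  Digit 'c' (value 12) x 16^0 = 12
Sum = 5484

5484


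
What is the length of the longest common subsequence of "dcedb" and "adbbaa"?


LCS of "dcedb" and "adbbaa"
DP table:
           a    d    b    b    a    a
      0    0    0    0    0    0    0
  d   0    0    1    1    1    1    1
  c   0    0    1    1    1    1    1
  e   0    0    1    1    1    1    1
  d   0    0    1    1    1    1    1
  b   0    0    1    2    2    2    2
LCS length = dp[5][6] = 2

2


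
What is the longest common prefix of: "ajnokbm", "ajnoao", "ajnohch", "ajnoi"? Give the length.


Words: ajnokbm, ajnoao, ajnohch, ajnoi
  Position 0: all 'a' => match
  Position 1: all 'j' => match
  Position 2: all 'n' => match
  Position 3: all 'o' => match
  Position 4: ('k', 'a', 'h', 'i') => mismatch, stop
LCP = "ajno" (length 4)

4


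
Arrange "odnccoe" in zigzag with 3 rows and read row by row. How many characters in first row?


Zigzag "odnccoe" into 3 rows:
Placing characters:
  'o' => row 0
  'd' => row 1
  'n' => row 2
  'c' => row 1
  'c' => row 0
  'o' => row 1
  'e' => row 2
Rows:
  Row 0: "oc"
  Row 1: "dco"
  Row 2: "ne"
First row length: 2

2


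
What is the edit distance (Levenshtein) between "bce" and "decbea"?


Computing edit distance: "bce" -> "decbea"
DP table:
           d    e    c    b    e    a
      0    1    2    3    4    5    6
  b   1    1    2    3    3    4    5
  c   2    2    2    2    3    4    5
  e   3    3    2    3    3    3    4
Edit distance = dp[3][6] = 4

4


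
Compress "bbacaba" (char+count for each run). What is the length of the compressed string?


Input: bbacaba
Runs:
  'b' x 2 => "b2"
  'a' x 1 => "a1"
  'c' x 1 => "c1"
  'a' x 1 => "a1"
  'b' x 1 => "b1"
  'a' x 1 => "a1"
Compressed: "b2a1c1a1b1a1"
Compressed length: 12

12


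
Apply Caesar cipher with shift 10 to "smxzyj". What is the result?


Caesar cipher: shift "smxzyj" by 10
  's' (pos 18) + 10 = pos 2 = 'c'
  'm' (pos 12) + 10 = pos 22 = 'w'
  'x' (pos 23) + 10 = pos 7 = 'h'
  'z' (pos 25) + 10 = pos 9 = 'j'
  'y' (pos 24) + 10 = pos 8 = 'i'
  'j' (pos 9) + 10 = pos 19 = 't'
Result: cwhjit

cwhjit


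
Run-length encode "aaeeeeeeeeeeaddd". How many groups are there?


Input: aaeeeeeeeeeeaddd
Scanning for consecutive runs:
  Group 1: 'a' x 2 (positions 0-1)
  Group 2: 'e' x 10 (positions 2-11)
  Group 3: 'a' x 1 (positions 12-12)
  Group 4: 'd' x 3 (positions 13-15)
Total groups: 4

4


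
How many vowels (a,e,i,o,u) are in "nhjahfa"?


Input: nhjahfa
Checking each character:
  'n' at position 0: consonant
  'h' at position 1: consonant
  'j' at position 2: consonant
  'a' at position 3: vowel (running total: 1)
  'h' at position 4: consonant
  'f' at position 5: consonant
  'a' at position 6: vowel (running total: 2)
Total vowels: 2

2


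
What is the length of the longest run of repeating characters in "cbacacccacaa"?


Input: "cbacacccacaa"
Scanning for longest run:
  Position 1 ('b'): new char, reset run to 1
  Position 2 ('a'): new char, reset run to 1
  Position 3 ('c'): new char, reset run to 1
  Position 4 ('a'): new char, reset run to 1
  Position 5 ('c'): new char, reset run to 1
  Position 6 ('c'): continues run of 'c', length=2
  Position 7 ('c'): continues run of 'c', length=3
  Position 8 ('a'): new char, reset run to 1
  Position 9 ('c'): new char, reset run to 1
  Position 10 ('a'): new char, reset run to 1
  Position 11 ('a'): continues run of 'a', length=2
Longest run: 'c' with length 3

3


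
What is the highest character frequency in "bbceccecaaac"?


Input: bbceccecaaac
Character counts:
  'a': 3
  'b': 2
  'c': 5
  'e': 2
Maximum frequency: 5

5


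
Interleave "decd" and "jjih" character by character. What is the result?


Interleaving "decd" and "jjih":
  Position 0: 'd' from first, 'j' from second => "dj"
  Position 1: 'e' from first, 'j' from second => "ej"
  Position 2: 'c' from first, 'i' from second => "ci"
  Position 3: 'd' from first, 'h' from second => "dh"
Result: djejcidh

djejcidh


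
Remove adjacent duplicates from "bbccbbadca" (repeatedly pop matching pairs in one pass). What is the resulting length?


Input: bbccbbadca
Stack-based adjacent duplicate removal:
  Read 'b': push. Stack: b
  Read 'b': matches stack top 'b' => pop. Stack: (empty)
  Read 'c': push. Stack: c
  Read 'c': matches stack top 'c' => pop. Stack: (empty)
  Read 'b': push. Stack: b
  Read 'b': matches stack top 'b' => pop. Stack: (empty)
  Read 'a': push. Stack: a
  Read 'd': push. Stack: ad
  Read 'c': push. Stack: adc
  Read 'a': push. Stack: adca
Final stack: "adca" (length 4)

4


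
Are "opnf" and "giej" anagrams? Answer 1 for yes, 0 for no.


Strings: "opnf", "giej"
Sorted first:  fnop
Sorted second: egij
Differ at position 0: 'f' vs 'e' => not anagrams

0


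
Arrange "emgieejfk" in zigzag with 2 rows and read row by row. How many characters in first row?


Zigzag "emgieejfk" into 2 rows:
Placing characters:
  'e' => row 0
  'm' => row 1
  'g' => row 0
  'i' => row 1
  'e' => row 0
  'e' => row 1
  'j' => row 0
  'f' => row 1
  'k' => row 0
Rows:
  Row 0: "egejk"
  Row 1: "mief"
First row length: 5

5


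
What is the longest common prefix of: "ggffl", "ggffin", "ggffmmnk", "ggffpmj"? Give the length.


Words: ggffl, ggffin, ggffmmnk, ggffpmj
  Position 0: all 'g' => match
  Position 1: all 'g' => match
  Position 2: all 'f' => match
  Position 3: all 'f' => match
  Position 4: ('l', 'i', 'm', 'p') => mismatch, stop
LCP = "ggff" (length 4)

4


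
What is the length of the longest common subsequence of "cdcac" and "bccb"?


LCS of "cdcac" and "bccb"
DP table:
           b    c    c    b
      0    0    0    0    0
  c   0    0    1    1    1
  d   0    0    1    1    1
  c   0    0    1    2    2
  a   0    0    1    2    2
  c   0    0    1    2    2
LCS length = dp[5][4] = 2

2


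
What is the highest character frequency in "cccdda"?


Input: cccdda
Character counts:
  'a': 1
  'c': 3
  'd': 2
Maximum frequency: 3

3


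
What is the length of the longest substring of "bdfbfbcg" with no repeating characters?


Input: "bdfbfbcg"
Sliding window (track last position of each char):
  Position 0 ('b'): window [0,0] length 1 -- new best
  Position 1 ('d'): window [0,1] length 2 -- new best
  Position 2 ('f'): window [0,2] length 3 -- new best
  Position 3 ('b'): repeat (last at 0), move window start to 1
  Position 3 ('b'): window [1,3] length 3
  Position 4 ('f'): repeat (last at 2), move window start to 3
  Position 4 ('f'): window [3,4] length 2
  Position 5 ('b'): repeat (last at 3), move window start to 4
  Position 5 ('b'): window [4,5] length 2
  Position 6 ('c'): window [4,6] length 3
  Position 7 ('g'): window [4,7] length 4 -- new best
Longest substring with no repeats: "fbcg" with length 4

4


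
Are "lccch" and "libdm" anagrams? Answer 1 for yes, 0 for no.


Strings: "lccch", "libdm"
Sorted first:  ccchl
Sorted second: bdilm
Differ at position 0: 'c' vs 'b' => not anagrams

0


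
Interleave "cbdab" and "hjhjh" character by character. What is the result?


Interleaving "cbdab" and "hjhjh":
  Position 0: 'c' from first, 'h' from second => "ch"
  Position 1: 'b' from first, 'j' from second => "bj"
  Position 2: 'd' from first, 'h' from second => "dh"
  Position 3: 'a' from first, 'j' from second => "aj"
  Position 4: 'b' from first, 'h' from second => "bh"
Result: chbjdhajbh

chbjdhajbh


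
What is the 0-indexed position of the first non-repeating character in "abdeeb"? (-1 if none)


Input: abdeeb
Character frequencies:
  'a': 1
  'b': 2
  'd': 1
  'e': 2
Scanning left to right for freq == 1:
  Position 0 ('a'): unique! => answer = 0

0


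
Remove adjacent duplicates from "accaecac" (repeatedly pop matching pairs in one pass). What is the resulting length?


Input: accaecac
Stack-based adjacent duplicate removal:
  Read 'a': push. Stack: a
  Read 'c': push. Stack: ac
  Read 'c': matches stack top 'c' => pop. Stack: a
  Read 'a': matches stack top 'a' => pop. Stack: (empty)
  Read 'e': push. Stack: e
  Read 'c': push. Stack: ec
  Read 'a': push. Stack: eca
  Read 'c': push. Stack: ecac
Final stack: "ecac" (length 4)

4


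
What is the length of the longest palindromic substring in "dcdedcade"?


Input: "dcdedcade"
Checking substrings for palindromes:
  [1:6] "cdedc" (len 5) => palindrome
  [0:3] "dcd" (len 3) => palindrome
  [2:5] "ded" (len 3) => palindrome
Longest palindromic substring: "cdedc" with length 5

5


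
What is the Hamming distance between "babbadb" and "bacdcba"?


Comparing "babbadb" and "bacdcba" position by position:
  Position 0: 'b' vs 'b' => same
  Position 1: 'a' vs 'a' => same
  Position 2: 'b' vs 'c' => differ
  Position 3: 'b' vs 'd' => differ
  Position 4: 'a' vs 'c' => differ
  Position 5: 'd' vs 'b' => differ
  Position 6: 'b' vs 'a' => differ
Total differences (Hamming distance): 5

5


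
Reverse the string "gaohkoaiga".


Input: gaohkoaiga
Reading characters right to left:
  Position 9: 'a'
  Position 8: 'g'
  Position 7: 'i'
  Position 6: 'a'
  Position 5: 'o'
  Position 4: 'k'
  Position 3: 'h'
  Position 2: 'o'
  Position 1: 'a'
  Position 0: 'g'
Reversed: agiaokhoag

agiaokhoag


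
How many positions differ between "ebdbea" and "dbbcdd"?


Comparing "ebdbea" and "dbbcdd" position by position:
  Position 0: 'e' vs 'd' => DIFFER
  Position 1: 'b' vs 'b' => same
  Position 2: 'd' vs 'b' => DIFFER
  Position 3: 'b' vs 'c' => DIFFER
  Position 4: 'e' vs 'd' => DIFFER
  Position 5: 'a' vs 'd' => DIFFER
Positions that differ: 5

5


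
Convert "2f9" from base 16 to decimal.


Input: "2f9" in base 16
Positional expansion:
  Digit '2' (value 2) x 16^2 = 512
  Digit 'f' (value 15) x 16^1 = 240
  Digit '9' (value 9) x 16^0 = 9
Sum = 761

761


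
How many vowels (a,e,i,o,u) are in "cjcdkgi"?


Input: cjcdkgi
Checking each character:
  'c' at position 0: consonant
  'j' at position 1: consonant
  'c' at position 2: consonant
  'd' at position 3: consonant
  'k' at position 4: consonant
  'g' at position 5: consonant
  'i' at position 6: vowel (running total: 1)
Total vowels: 1

1


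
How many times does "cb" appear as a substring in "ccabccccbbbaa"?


Searching for "cb" in "ccabccccbbbaa"
Scanning each position:
  Position 0: "cc" => no
  Position 1: "ca" => no
  Position 2: "ab" => no
  Position 3: "bc" => no
  Position 4: "cc" => no
  Position 5: "cc" => no
  Position 6: "cc" => no
  Position 7: "cb" => MATCH
  Position 8: "bb" => no
  Position 9: "bb" => no
  Position 10: "ba" => no
  Position 11: "aa" => no
Total occurrences: 1

1


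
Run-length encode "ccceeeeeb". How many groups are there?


Input: ccceeeeeb
Scanning for consecutive runs:
  Group 1: 'c' x 3 (positions 0-2)
  Group 2: 'e' x 5 (positions 3-7)
  Group 3: 'b' x 1 (positions 8-8)
Total groups: 3

3


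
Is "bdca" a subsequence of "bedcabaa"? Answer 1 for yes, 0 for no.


Check if "bdca" is a subsequence of "bedcabaa"
Greedy scan:
  Position 0 ('b'): matches sub[0] = 'b'
  Position 1 ('e'): no match needed
  Position 2 ('d'): matches sub[1] = 'd'
  Position 3 ('c'): matches sub[2] = 'c'
  Position 4 ('a'): matches sub[3] = 'a'
  Position 5 ('b'): no match needed
  Position 6 ('a'): no match needed
  Position 7 ('a'): no match needed
All 4 characters matched => is a subsequence

1


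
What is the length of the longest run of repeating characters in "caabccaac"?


Input: "caabccaac"
Scanning for longest run:
  Position 1 ('a'): new char, reset run to 1
  Position 2 ('a'): continues run of 'a', length=2
  Position 3 ('b'): new char, reset run to 1
  Position 4 ('c'): new char, reset run to 1
  Position 5 ('c'): continues run of 'c', length=2
  Position 6 ('a'): new char, reset run to 1
  Position 7 ('a'): continues run of 'a', length=2
  Position 8 ('c'): new char, reset run to 1
Longest run: 'a' with length 2

2


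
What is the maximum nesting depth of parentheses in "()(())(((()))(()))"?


Input: "()(())(((()))(()))"
Tracking depth:
  Position 0 '(': depth becomes 1
  Position 1 ')': depth becomes 0
  Position 2 '(': depth becomes 1
  Position 3 '(': depth becomes 2
  Position 4 ')': depth becomes 1
  Position 5 ')': depth becomes 0
  Position 6 '(': depth becomes 1
  Position 7 '(': depth becomes 2
  Position 8 '(': depth becomes 3
  Position 9 '(': depth becomes 4
  Position 10 ')': depth becomes 3
  Position 11 ')': depth becomes 2
  Position 12 ')': depth becomes 1
  Position 13 '(': depth becomes 2
  Position 14 '(': depth becomes 3
  Position 15 ')': depth becomes 2
  Position 16 ')': depth becomes 1
  Position 17 ')': depth becomes 0
Maximum depth reached: 4

4


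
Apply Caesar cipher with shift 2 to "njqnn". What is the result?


Caesar cipher: shift "njqnn" by 2
  'n' (pos 13) + 2 = pos 15 = 'p'
  'j' (pos 9) + 2 = pos 11 = 'l'
  'q' (pos 16) + 2 = pos 18 = 's'
  'n' (pos 13) + 2 = pos 15 = 'p'
  'n' (pos 13) + 2 = pos 15 = 'p'
Result: plspp

plspp


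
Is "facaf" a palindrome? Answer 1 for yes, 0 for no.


Input: facaf
Reversed: facaf
  Compare pos 0 ('f') with pos 4 ('f'): match
  Compare pos 1 ('a') with pos 3 ('a'): match
Result: palindrome

1


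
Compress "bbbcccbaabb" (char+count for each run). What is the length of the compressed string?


Input: bbbcccbaabb
Runs:
  'b' x 3 => "b3"
  'c' x 3 => "c3"
  'b' x 1 => "b1"
  'a' x 2 => "a2"
  'b' x 2 => "b2"
Compressed: "b3c3b1a2b2"
Compressed length: 10

10


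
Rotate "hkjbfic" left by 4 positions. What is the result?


Input: "hkjbfic", rotate left by 4
First 4 characters: "hkjb"
Remaining characters: "fic"
Concatenate remaining + first: "fic" + "hkjb" = "fichkjb"

fichkjb


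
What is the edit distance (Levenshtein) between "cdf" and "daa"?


Computing edit distance: "cdf" -> "daa"
DP table:
           d    a    a
      0    1    2    3
  c   1    1    2    3
  d   2    1    2    3
  f   3    2    2    3
Edit distance = dp[3][3] = 3

3


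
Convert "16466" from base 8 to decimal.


Input: "16466" in base 8
Positional expansion:
  Digit '1' (value 1) x 8^4 = 4096
  Digit '6' (value 6) x 8^3 = 3072
  Digit '4' (value 4) x 8^2 = 256
  Digit '6' (value 6) x 8^1 = 48
  Digit '6' (value 6) x 8^0 = 6
Sum = 7478

7478


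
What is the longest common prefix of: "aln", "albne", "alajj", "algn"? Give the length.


Words: aln, albne, alajj, algn
  Position 0: all 'a' => match
  Position 1: all 'l' => match
  Position 2: ('n', 'b', 'a', 'g') => mismatch, stop
LCP = "al" (length 2)

2


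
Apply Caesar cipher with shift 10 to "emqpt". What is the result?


Caesar cipher: shift "emqpt" by 10
  'e' (pos 4) + 10 = pos 14 = 'o'
  'm' (pos 12) + 10 = pos 22 = 'w'
  'q' (pos 16) + 10 = pos 0 = 'a'
  'p' (pos 15) + 10 = pos 25 = 'z'
  't' (pos 19) + 10 = pos 3 = 'd'
Result: owazd

owazd
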